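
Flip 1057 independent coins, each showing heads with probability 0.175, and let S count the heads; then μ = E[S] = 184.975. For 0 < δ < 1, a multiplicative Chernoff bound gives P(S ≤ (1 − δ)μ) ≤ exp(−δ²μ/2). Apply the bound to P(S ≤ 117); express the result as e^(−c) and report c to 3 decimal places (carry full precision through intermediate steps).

12.490

Write 117 = (1 − δ)μ, so δ = 1 − 117/184.975 = 0.3674821…
Then the exponent is δ²μ/2 = (μ − 117)²/(2μ) = 12.489798.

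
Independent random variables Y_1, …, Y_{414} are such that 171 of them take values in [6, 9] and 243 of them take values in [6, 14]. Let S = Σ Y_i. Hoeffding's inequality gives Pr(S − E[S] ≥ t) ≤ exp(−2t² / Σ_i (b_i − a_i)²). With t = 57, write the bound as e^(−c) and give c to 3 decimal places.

0.380

Σ(b_i − a_i)² = 171·3² + 243·8² = 17091.
c = 2t² / 17091 = 2·57² / 17091 = 0.3802.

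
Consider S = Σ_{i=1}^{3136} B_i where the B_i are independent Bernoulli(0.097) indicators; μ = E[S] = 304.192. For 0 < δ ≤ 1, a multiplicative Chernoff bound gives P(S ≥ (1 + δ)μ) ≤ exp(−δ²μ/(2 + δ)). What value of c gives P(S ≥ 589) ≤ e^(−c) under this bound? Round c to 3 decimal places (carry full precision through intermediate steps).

90.815

Write 589 = (1 + δ)μ, so δ = 589/304.192 − 1 = 0.9362771…
Then the exponent is δ²μ/(2 + δ) = (589 − μ)² / (μ·(2 + δ)) = 90.815409.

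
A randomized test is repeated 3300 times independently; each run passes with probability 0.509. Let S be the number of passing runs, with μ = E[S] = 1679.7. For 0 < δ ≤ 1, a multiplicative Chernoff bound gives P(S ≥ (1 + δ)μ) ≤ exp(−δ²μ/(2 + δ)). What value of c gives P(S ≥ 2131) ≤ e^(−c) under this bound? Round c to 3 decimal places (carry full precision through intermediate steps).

Write 2131 = (1 + δ)μ, so δ = 2131/1679.7 − 1 = 0.2686789…
Then the exponent is δ²μ/(2 + δ) = (2131 − μ)² / (μ·(2 + δ)) = 53.447317.

53.447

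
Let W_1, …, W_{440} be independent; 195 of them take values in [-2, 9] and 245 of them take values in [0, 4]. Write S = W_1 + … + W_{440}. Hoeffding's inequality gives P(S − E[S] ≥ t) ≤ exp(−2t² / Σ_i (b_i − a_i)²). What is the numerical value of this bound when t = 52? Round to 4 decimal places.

0.8216

Σ(b_i − a_i)² = 195·11² + 245·4² = 27515.
Exponent = 2·52² / 27515 = 0.19655.
Bound = exp(−0.19655) = 0.82156.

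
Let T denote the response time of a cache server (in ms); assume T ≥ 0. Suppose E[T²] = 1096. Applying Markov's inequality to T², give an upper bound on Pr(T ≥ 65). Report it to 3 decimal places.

Since T ≥ 0, the event {T ≥ 65} is the same as {T² ≥ 4225}.
Markov's inequality applied to T² gives Pr(T² ≥ 4225) ≤ E[T²]/4225 = 1096/4225 = 0.2594.

0.259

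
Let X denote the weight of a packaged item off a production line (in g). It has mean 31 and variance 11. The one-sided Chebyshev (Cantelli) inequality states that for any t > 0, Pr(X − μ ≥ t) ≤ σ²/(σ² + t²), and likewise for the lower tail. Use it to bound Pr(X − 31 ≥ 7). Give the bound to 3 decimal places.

0.183

Here σ² = 11 and t = 7, so σ² + t² = 60.
Cantelli's bound: 11/60 = 0.1833.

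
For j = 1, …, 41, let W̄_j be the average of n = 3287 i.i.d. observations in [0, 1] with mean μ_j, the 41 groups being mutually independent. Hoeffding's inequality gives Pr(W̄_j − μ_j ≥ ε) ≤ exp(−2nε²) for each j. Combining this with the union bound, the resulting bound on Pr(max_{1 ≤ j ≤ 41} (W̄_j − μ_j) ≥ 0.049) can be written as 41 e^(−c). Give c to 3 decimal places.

15.784

Union bound over the 41 events: Pr(max_{1 ≤ j ≤ 41} (W̄_j − μ_j) ≥ 0.049) ≤ 41·exp(−2nε²) = 41 exp(−2·3287·0.049²).
So c = 2·3287·0.049² = 15.7842.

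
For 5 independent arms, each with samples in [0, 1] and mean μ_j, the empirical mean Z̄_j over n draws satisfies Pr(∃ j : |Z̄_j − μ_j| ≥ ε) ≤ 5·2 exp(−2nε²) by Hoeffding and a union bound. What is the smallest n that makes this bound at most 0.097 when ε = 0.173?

78

Need 2·5·exp(−2nε²) ≤ 0.097, i.e. exp(−2nε²) ≤ 0.097/10.
So 2nε² ≥ ln(10/0.097) = 4.635629.
Hence n ≥ 4.635629/(2·0.173²) = 77.444.
The smallest integer n is 78.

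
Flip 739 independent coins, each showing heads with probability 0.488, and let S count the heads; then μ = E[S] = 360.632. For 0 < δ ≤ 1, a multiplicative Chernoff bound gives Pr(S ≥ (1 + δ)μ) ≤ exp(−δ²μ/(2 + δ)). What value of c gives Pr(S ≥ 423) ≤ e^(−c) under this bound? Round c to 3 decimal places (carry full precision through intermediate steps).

4.964

Write 423 = (1 + δ)μ, so δ = 423/360.632 − 1 = 0.1729408…
Then the exponent is δ²μ/(2 + δ) = (423 − μ)² / (μ·(2 + δ)) = 4.963768.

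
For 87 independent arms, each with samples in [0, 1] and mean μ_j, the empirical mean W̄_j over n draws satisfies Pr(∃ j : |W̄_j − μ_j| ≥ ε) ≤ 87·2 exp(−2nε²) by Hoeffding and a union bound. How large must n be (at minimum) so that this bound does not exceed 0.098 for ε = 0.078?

Need 2·87·exp(−2nε²) ≤ 0.098, i.e. exp(−2nε²) ≤ 0.098/174.
So 2nε² ≥ ln(174/0.098) = 7.481843.
Hence n ≥ 7.481843/(2·0.078²) = 614.879.
The smallest integer n is 615.

615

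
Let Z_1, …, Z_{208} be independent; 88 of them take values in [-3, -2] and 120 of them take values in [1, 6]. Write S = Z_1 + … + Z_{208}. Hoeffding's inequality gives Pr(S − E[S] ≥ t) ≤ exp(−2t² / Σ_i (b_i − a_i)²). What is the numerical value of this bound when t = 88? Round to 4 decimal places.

0.0066

Σ(b_i − a_i)² = 88·1² + 120·5² = 3088.
Exponent = 2·88² / 3088 = 5.01554.
Bound = exp(−5.01554) = 0.00663.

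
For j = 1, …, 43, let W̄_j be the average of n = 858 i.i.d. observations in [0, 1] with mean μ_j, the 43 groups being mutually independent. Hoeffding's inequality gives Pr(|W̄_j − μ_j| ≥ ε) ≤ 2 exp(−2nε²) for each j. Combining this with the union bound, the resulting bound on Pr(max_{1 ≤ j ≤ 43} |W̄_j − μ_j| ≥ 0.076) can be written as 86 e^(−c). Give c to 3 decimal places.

Union bound over the 43 events: Pr(max_{1 ≤ j ≤ 43} |W̄_j − μ_j| ≥ 0.076) ≤ 43·2·exp(−2nε²) = 86 exp(−2·858·0.076²).
So c = 2·858·0.076² = 9.9116.

9.912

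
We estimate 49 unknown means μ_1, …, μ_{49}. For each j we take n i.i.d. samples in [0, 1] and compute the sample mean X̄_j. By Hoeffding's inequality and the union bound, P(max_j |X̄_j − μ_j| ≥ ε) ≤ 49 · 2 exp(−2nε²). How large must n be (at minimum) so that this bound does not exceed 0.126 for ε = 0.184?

Need 2·49·exp(−2nε²) ≤ 0.126, i.e. exp(−2nε²) ≤ 0.126/98.
So 2nε² ≥ ln(98/0.126) = 6.656441.
Hence n ≥ 6.656441/(2·0.184²) = 98.305.
The smallest integer n is 99.

99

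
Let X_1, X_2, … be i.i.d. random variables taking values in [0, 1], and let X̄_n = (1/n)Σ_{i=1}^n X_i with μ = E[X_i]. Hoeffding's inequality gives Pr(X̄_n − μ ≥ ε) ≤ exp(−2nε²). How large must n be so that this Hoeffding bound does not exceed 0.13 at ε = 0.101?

Require exp(−2nε²) ≤ 0.13, i.e. 2nε² ≥ ln(1/0.13) = 2.040221.
So n ≥ 2.040221 / (2·0.101²) = 100.001.
The smallest integer n is 101.

101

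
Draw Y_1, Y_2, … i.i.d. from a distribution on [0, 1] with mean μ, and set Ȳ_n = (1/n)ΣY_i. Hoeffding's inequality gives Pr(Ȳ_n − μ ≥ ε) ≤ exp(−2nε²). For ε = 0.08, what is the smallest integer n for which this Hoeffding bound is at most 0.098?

Require exp(−2nε²) ≤ 0.098, i.e. 2nε² ≥ ln(1/0.098) = 2.322788.
So n ≥ 2.322788 / (2·0.08²) = 181.468.
The smallest integer n is 182.

182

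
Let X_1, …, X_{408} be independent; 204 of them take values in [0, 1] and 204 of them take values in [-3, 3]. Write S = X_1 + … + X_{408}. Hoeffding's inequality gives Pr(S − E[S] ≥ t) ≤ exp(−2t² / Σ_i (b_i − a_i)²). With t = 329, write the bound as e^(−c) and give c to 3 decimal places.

28.681

Σ(b_i − a_i)² = 204·1² + 204·6² = 7548.
c = 2t² / 7548 = 2·329² / 7548 = 28.6807.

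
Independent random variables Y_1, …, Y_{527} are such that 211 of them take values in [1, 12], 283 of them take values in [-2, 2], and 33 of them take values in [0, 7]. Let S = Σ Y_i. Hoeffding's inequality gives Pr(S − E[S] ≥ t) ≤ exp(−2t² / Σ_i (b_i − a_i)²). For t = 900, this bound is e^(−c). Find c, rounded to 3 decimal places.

51.143

Σ(b_i − a_i)² = 211·11² + 283·4² + 33·7² = 31676.
c = 2t² / 31676 = 2·900² / 31676 = 51.1428.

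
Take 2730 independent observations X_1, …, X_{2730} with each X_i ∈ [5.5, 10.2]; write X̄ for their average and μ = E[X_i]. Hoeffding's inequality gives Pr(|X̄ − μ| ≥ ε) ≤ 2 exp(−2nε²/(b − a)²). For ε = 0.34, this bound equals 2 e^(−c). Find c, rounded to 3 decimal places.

c = 2nε²/(b − a)² = 2·2730·0.34² / 4.7² = 28.5729.

28.573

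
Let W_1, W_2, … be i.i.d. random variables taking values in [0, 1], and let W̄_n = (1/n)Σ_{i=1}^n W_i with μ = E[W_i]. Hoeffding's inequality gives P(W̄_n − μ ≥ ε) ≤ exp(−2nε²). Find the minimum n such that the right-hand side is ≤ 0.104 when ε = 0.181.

Require exp(−2nε²) ≤ 0.104, i.e. 2nε² ≥ ln(1/0.104) = 2.263364.
So n ≥ 2.263364 / (2·0.181²) = 34.544.
The smallest integer n is 35.

35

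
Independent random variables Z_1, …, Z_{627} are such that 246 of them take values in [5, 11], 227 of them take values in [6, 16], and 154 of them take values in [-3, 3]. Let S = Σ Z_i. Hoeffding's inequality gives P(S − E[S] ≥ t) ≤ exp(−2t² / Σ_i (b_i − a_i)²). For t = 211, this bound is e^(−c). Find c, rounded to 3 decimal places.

Σ(b_i − a_i)² = 246·6² + 227·10² + 154·6² = 37100.
c = 2t² / 37100 = 2·211² / 37100 = 2.4001.

2.400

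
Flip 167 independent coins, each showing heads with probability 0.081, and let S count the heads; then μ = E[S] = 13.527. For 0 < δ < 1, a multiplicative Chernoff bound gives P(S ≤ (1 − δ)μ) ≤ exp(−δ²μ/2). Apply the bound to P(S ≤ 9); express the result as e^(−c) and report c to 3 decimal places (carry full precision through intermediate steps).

Write 9 = (1 − δ)μ, so δ = 1 − 9/13.527 = 0.334664…
Then the exponent is δ²μ/2 = (μ − 9)²/(2μ) = 0.757512.

0.758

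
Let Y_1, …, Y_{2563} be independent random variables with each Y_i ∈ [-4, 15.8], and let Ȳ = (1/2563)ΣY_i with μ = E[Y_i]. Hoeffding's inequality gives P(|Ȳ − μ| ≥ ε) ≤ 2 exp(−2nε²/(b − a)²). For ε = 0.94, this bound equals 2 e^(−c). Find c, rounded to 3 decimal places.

11.553

c = 2nε²/(b − a)² = 2·2563·0.94² / 19.8² = 11.5532.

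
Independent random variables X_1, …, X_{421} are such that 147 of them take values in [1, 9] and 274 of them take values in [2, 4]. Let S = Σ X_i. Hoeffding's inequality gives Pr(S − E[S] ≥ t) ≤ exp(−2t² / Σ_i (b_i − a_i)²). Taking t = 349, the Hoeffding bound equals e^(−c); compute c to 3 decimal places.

23.191

Σ(b_i − a_i)² = 147·8² + 274·2² = 10504.
c = 2t² / 10504 = 2·349² / 10504 = 23.1914.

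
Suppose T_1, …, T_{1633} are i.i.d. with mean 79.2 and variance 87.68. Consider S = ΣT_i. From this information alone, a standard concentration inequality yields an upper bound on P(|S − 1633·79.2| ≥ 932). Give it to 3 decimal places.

With mean and variance of each term known, Chebyshev's inequality bounds the deviation of the sum (or sample mean).
Var(S) = n·Var(T_i) = 1633·87.68 = 143181.44.
Chebyshev: P(|S − 1633·79.2| ≥ 932) ≤ Var(S)/932² = 143181.44/868624 = 0.1648.

0.165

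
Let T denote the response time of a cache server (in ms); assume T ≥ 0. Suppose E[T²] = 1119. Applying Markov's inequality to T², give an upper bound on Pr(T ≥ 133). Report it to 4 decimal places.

0.0633

Since T ≥ 0, the event {T ≥ 133} is the same as {T² ≥ 17689}.
Markov's inequality applied to T² gives Pr(T² ≥ 17689) ≤ E[T²]/17689 = 1119/17689 = 0.0633.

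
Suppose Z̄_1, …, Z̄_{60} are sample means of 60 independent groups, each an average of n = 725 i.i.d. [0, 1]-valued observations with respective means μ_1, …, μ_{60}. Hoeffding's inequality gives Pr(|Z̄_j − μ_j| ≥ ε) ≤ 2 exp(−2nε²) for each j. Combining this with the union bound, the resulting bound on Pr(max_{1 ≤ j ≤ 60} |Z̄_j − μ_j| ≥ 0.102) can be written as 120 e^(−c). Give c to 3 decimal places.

15.086

Union bound over the 60 events: Pr(max_{1 ≤ j ≤ 60} |Z̄_j − μ_j| ≥ 0.102) ≤ 60·2·exp(−2nε²) = 120 exp(−2·725·0.102²).
So c = 2·725·0.102² = 15.0858.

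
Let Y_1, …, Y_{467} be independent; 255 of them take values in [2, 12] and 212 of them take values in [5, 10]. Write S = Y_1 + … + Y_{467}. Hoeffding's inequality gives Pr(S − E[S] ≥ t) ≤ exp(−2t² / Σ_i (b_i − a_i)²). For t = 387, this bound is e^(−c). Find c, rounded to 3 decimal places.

Σ(b_i − a_i)² = 255·10² + 212·5² = 30800.
c = 2t² / 30800 = 2·387² / 30800 = 9.7253.

9.725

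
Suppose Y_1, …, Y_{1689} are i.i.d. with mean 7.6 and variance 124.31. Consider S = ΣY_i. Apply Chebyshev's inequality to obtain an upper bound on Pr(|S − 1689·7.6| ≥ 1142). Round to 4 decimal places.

0.1610

Var(S) = n·Var(Y_i) = 1689·124.31 = 209959.59.
Chebyshev: Pr(|S − 1689·7.6| ≥ 1142) ≤ Var(S)/1142² = 209959.59/1304164 = 0.1610.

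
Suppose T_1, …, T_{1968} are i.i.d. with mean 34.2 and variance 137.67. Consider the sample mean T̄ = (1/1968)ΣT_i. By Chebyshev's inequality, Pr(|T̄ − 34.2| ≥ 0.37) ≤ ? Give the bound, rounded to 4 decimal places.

0.5110

Var(T̄) = Var(T_i)/n = 137.67/1968 = 0.069954.
Chebyshev: Pr(|T̄ − 34.2| ≥ 0.37) ≤ Var(T̄)/(0.37)² = 137.67/(1968·0.37²) = 0.5110.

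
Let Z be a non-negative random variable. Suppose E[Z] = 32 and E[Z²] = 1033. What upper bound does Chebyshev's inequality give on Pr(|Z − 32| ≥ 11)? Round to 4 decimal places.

0.0744

Var(Z) = E[Z²] − (E[Z])² = 1033 − 1024 = 9.
Chebyshev's inequality: Pr(|Z − μ| ≥ t) ≤ Var(Z)/t² = 9/121 = 0.0744.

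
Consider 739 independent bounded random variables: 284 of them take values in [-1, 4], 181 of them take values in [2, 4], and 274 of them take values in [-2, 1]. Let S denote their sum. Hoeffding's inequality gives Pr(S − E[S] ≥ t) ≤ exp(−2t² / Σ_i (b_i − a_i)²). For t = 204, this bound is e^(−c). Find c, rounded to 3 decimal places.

8.089

Σ(b_i − a_i)² = 284·5² + 181·2² + 274·3² = 10290.
c = 2t² / 10290 = 2·204² / 10290 = 8.0886.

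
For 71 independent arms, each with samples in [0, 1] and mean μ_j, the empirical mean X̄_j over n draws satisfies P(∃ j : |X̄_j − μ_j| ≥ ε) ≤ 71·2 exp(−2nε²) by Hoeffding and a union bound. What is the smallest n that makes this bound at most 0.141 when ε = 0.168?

123

Need 2·71·exp(−2nε²) ≤ 0.141, i.e. exp(−2nε²) ≤ 0.141/142.
So 2nε² ≥ ln(142/0.141) = 6.914822.
Hence n ≥ 6.914822/(2·0.168²) = 122.499.
The smallest integer n is 123.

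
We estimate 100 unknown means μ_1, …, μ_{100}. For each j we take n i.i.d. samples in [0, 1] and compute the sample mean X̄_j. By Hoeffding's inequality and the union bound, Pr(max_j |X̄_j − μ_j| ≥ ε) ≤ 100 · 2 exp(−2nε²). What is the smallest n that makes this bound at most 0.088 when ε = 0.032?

Need 2·100·exp(−2nε²) ≤ 0.088, i.e. exp(−2nε²) ≤ 0.088/200.
So 2nε² ≥ ln(200/0.088) = 7.728736.
Hence n ≥ 7.728736/(2·0.032²) = 3773.797.
The smallest integer n is 3774.

3774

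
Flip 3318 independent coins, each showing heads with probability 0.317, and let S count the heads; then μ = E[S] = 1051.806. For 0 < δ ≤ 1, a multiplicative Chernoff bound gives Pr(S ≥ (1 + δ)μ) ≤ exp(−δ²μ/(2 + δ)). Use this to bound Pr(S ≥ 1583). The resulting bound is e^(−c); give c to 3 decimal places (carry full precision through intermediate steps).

Write 1583 = (1 + δ)μ, so δ = 1583/1051.806 − 1 = 0.5050304…
Then the exponent is δ²μ/(2 + δ) = (1583 − μ)² / (μ·(2 + δ)) = 107.092160.

107.092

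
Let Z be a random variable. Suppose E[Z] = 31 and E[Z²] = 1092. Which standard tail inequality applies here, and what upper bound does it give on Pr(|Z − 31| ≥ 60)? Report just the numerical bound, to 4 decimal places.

0.0364

The first two moments determine the variance, so Chebyshev's inequality is the sharpest standard bound available.
Var(Z) = E[Z²] − (E[Z])² = 1092 − 961 = 131.
Chebyshev's inequality: Pr(|Z − μ| ≥ t) ≤ Var(Z)/t² = 131/3600 = 0.0364.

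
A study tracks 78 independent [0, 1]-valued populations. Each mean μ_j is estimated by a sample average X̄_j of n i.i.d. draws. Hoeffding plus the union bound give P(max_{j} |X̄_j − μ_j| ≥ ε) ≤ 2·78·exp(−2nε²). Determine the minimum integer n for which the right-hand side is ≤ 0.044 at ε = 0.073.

767

Need 2·78·exp(−2nε²) ≤ 0.044, i.e. exp(−2nε²) ≤ 0.044/156.
So 2nε² ≥ ln(156/0.044) = 8.173422.
Hence n ≥ 8.173422/(2·0.073²) = 766.881.
The smallest integer n is 767.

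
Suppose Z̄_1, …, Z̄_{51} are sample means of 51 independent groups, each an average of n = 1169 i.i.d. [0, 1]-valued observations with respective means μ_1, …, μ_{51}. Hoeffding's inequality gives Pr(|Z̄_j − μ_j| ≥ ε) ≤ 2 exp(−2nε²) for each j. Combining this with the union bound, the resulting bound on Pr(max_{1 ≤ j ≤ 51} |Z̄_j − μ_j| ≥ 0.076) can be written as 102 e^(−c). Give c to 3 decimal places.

Union bound over the 51 events: Pr(max_{1 ≤ j ≤ 51} |Z̄_j − μ_j| ≥ 0.076) ≤ 51·2·exp(−2nε²) = 102 exp(−2·1169·0.076²).
So c = 2·1169·0.076² = 13.5043.

13.504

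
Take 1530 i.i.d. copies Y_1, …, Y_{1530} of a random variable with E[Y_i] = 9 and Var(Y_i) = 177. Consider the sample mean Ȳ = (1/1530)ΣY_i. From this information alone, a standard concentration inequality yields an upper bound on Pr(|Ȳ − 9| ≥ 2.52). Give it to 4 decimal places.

With mean and variance of each term known, Chebyshev's inequality bounds the deviation of the sum (or sample mean).
Var(Ȳ) = Var(Y_i)/n = 177/1530 = 0.11569.
Chebyshev: Pr(|Ȳ − 9| ≥ 2.52) ≤ Var(Ȳ)/(2.52)² = 177/(1530·2.52²) = 0.0182.

0.0182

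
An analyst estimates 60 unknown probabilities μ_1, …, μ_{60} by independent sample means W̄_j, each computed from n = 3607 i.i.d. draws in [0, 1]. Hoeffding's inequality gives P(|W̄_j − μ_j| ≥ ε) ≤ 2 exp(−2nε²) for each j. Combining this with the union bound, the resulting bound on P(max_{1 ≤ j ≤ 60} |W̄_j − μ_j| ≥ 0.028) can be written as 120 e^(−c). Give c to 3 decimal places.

5.656

Union bound over the 60 events: P(max_{1 ≤ j ≤ 60} |W̄_j − μ_j| ≥ 0.028) ≤ 60·2·exp(−2nε²) = 120 exp(−2·3607·0.028²).
So c = 2·3607·0.028² = 5.6558.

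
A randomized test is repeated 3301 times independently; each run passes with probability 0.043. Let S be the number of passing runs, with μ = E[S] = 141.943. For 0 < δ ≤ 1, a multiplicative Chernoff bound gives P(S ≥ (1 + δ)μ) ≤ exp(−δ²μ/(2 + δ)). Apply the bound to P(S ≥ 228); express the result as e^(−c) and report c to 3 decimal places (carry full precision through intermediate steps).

Write 228 = (1 + δ)μ, so δ = 228/141.943 − 1 = 0.6062786…
Then the exponent is δ²μ/(2 + δ) = (228 − μ)² / (μ·(2 + δ)) = 20.018779.

20.019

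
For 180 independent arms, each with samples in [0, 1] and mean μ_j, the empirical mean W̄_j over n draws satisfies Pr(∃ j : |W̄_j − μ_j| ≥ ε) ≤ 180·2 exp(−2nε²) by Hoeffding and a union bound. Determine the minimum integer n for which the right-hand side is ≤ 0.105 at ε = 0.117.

298

Need 2·180·exp(−2nε²) ≤ 0.105, i.e. exp(−2nε²) ≤ 0.105/360.
So 2nε² ≥ ln(360/0.105) = 8.139899.
Hence n ≥ 8.139899/(2·0.117²) = 297.315.
The smallest integer n is 298.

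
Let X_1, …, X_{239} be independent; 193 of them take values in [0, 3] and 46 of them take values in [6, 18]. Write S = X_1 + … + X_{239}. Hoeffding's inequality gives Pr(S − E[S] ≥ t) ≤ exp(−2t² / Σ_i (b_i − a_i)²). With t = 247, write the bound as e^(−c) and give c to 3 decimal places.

Σ(b_i − a_i)² = 193·3² + 46·12² = 8361.
c = 2t² / 8361 = 2·247² / 8361 = 14.5937.

14.594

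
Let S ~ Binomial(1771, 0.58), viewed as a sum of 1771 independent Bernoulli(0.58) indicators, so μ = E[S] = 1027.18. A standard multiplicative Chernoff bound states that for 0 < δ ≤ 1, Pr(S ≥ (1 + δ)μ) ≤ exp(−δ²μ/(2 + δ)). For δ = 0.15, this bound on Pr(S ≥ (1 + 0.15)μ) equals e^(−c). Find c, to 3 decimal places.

10.750

c = δ²μ/(2 + δ) = 0.15²·1027.18/(2 + 0.15) = 10.7496.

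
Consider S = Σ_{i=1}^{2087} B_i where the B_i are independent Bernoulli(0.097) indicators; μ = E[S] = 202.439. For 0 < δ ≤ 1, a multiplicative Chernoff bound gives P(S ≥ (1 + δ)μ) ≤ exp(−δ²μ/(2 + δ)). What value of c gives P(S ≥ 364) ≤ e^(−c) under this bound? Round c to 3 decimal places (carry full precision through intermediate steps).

46.081

Write 364 = (1 + δ)μ, so δ = 364/202.439 − 1 = 0.7980725…
Then the exponent is δ²μ/(2 + δ) = (364 − μ)² / (μ·(2 + δ)) = 46.080790.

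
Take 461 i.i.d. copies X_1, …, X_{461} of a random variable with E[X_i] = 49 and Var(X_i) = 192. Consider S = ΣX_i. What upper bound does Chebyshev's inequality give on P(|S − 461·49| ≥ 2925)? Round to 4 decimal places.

Var(S) = n·Var(X_i) = 461·192 = 88512.
Chebyshev: P(|S − 461·49| ≥ 2925) ≤ Var(S)/2925² = 88512/8555625 = 0.0103.

0.0103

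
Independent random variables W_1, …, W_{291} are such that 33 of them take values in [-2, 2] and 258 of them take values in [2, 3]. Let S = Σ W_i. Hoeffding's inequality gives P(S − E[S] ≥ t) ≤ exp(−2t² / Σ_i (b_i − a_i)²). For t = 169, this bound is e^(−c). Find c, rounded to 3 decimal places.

72.674

Σ(b_i − a_i)² = 33·4² + 258·1² = 786.
c = 2t² / 786 = 2·169² / 786 = 72.6743.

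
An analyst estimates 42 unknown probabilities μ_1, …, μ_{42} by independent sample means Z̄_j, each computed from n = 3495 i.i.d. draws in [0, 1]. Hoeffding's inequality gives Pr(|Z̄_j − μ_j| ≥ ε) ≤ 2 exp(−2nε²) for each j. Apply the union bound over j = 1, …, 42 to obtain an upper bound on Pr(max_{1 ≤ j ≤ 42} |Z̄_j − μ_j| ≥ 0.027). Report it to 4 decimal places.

Per-experiment Hoeffding bound: 2·exp(−2·3495·0.027²) = 2·exp(−5.09571) = 0.012246.
Union bound over 42 events: 42·0.012246 = 0.51433.

0.5143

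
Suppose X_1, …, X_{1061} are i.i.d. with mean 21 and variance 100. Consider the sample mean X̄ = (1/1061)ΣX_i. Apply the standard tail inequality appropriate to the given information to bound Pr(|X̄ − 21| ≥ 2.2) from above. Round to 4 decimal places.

With mean and variance of each term known, Chebyshev's inequality bounds the deviation of the sum (or sample mean).
Var(X̄) = Var(X_i)/n = 100/1061 = 0.094251.
Chebyshev: Pr(|X̄ − 21| ≥ 2.2) ≤ Var(X̄)/(2.2)² = 100/(1061·2.2²) = 0.0195.

0.0195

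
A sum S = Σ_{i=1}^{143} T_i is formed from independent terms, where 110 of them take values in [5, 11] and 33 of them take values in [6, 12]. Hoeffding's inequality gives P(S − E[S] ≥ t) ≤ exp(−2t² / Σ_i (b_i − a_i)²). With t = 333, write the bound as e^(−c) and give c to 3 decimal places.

43.080

Σ(b_i − a_i)² = 110·6² + 33·6² = 5148.
c = 2t² / 5148 = 2·333² / 5148 = 43.0804.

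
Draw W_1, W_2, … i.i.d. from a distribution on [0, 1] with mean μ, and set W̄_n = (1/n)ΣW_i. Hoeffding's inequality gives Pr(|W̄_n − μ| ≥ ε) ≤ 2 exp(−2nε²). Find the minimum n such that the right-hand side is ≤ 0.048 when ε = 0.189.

53

Require 2·exp(−2nε²) ≤ 0.048, i.e. 2nε² ≥ ln(2/0.048) = 3.729701.
So n ≥ 3.729701 / (2·0.189²) = 52.206.
The smallest integer n is 53.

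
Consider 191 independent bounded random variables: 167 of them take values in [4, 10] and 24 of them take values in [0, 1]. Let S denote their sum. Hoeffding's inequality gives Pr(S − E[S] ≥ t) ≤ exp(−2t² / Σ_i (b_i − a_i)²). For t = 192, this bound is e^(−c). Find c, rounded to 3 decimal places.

12.215

Σ(b_i − a_i)² = 167·6² + 24·1² = 6036.
c = 2t² / 6036 = 2·192² / 6036 = 12.2147.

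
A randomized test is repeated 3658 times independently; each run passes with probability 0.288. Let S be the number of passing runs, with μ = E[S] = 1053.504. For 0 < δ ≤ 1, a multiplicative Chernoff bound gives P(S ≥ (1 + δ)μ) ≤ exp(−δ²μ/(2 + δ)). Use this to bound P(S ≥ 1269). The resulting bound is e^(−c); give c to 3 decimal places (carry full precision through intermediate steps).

Write 1269 = (1 + δ)μ, so δ = 1269/1053.504 − 1 = 0.2045517…
Then the exponent is δ²μ/(2 + δ) = (1269 − μ)² / (μ·(2 + δ)) = 19.995025.

19.995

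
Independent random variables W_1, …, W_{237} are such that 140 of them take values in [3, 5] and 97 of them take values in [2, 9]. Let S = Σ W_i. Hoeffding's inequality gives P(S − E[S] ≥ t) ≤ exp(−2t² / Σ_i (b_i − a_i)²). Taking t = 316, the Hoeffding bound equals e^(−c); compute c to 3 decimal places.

37.589

Σ(b_i − a_i)² = 140·2² + 97·7² = 5313.
c = 2t² / 5313 = 2·316² / 5313 = 37.5893.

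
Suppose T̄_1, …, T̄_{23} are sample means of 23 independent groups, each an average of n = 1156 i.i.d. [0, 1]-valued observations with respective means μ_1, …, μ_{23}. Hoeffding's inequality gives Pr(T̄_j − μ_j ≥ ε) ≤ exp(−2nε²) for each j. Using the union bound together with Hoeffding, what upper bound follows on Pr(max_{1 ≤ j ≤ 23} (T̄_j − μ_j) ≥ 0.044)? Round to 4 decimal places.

0.2617

Per-experiment Hoeffding bound: exp(−2·1156·0.044²) = exp(−4.47603) = 0.011378.
Union bound over 23 events: 23·0.011378 = 0.26170.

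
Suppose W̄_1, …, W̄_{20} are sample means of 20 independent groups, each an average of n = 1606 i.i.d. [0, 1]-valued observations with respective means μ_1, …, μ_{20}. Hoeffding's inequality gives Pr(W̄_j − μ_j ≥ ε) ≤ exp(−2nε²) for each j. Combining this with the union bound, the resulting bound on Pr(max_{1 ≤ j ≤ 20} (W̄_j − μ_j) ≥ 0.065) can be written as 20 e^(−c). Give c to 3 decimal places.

Union bound over the 20 events: Pr(max_{1 ≤ j ≤ 20} (W̄_j − μ_j) ≥ 0.065) ≤ 20·exp(−2nε²) = 20 exp(−2·1606·0.065²).
So c = 2·1606·0.065² = 13.5707.

13.571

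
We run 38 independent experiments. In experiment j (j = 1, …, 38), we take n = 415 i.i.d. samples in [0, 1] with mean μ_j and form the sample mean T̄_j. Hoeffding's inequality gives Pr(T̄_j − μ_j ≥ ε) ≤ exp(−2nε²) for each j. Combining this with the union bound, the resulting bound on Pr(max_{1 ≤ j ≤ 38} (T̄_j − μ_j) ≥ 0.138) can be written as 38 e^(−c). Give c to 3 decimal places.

Union bound over the 38 events: Pr(max_{1 ≤ j ≤ 38} (T̄_j − μ_j) ≥ 0.138) ≤ 38·exp(−2nε²) = 38 exp(−2·415·0.138²).
So c = 2·415·0.138² = 15.8065.

15.807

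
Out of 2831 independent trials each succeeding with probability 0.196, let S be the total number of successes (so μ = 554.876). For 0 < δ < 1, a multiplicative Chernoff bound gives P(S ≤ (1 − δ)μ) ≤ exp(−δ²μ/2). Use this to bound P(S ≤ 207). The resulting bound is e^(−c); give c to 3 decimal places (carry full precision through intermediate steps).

109.049

Write 207 = (1 − δ)μ, so δ = 1 − 207/554.876 = 0.6269437…
Then the exponent is δ²μ/2 = (μ − 207)²/(2μ) = 109.049329.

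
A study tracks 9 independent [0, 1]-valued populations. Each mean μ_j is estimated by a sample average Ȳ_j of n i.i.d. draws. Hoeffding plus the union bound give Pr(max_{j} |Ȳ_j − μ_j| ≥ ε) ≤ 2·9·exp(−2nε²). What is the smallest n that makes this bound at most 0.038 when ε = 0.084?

Need 2·9·exp(−2nε²) ≤ 0.038, i.e. exp(−2nε²) ≤ 0.038/18.
So 2nε² ≥ ln(18/0.038) = 6.160541.
Hence n ≥ 6.160541/(2·0.084²) = 436.546.
The smallest integer n is 437.

437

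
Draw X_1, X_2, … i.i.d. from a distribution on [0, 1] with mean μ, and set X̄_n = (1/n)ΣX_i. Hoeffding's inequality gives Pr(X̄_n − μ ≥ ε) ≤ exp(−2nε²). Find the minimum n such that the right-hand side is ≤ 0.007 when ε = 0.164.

Require exp(−2nε²) ≤ 0.007, i.e. 2nε² ≥ ln(1/0.007) = 4.961845.
So n ≥ 4.961845 / (2·0.164²) = 92.241.
The smallest integer n is 93.

93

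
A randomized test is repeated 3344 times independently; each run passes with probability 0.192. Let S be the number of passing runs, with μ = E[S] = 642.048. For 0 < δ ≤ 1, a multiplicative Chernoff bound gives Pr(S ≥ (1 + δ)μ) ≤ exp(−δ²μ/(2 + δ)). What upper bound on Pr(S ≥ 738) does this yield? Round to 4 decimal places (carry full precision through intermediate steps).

Write 738 = (1 + δ)μ, so δ = 738/642.048 − 1 = 0.1494468…
Then the exponent is δ²μ/(2 + δ) = (738 − μ)² / (μ·(2 + δ)) = 6.671352.
Bound = exp(−6.671352) = 0.00127.

0.0013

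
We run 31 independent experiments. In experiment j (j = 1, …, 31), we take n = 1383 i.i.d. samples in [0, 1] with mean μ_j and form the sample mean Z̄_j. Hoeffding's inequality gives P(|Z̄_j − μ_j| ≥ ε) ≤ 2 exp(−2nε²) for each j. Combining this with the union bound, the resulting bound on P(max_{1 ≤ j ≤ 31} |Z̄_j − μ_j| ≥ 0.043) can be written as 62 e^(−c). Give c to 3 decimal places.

5.114

Union bound over the 31 events: P(max_{1 ≤ j ≤ 31} |Z̄_j − μ_j| ≥ 0.043) ≤ 31·2·exp(−2nε²) = 62 exp(−2·1383·0.043²).
So c = 2·1383·0.043² = 5.1143.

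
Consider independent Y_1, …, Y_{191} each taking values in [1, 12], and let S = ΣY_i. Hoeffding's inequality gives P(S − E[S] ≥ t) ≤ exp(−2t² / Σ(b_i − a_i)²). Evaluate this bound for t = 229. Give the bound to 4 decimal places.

Σ(b_i − a_i)² = 191·(11)² = 23111.
Exponent = 2·229²/23111 = 4.5382.
Bound = exp(−4.5382) = 0.01069.

0.0107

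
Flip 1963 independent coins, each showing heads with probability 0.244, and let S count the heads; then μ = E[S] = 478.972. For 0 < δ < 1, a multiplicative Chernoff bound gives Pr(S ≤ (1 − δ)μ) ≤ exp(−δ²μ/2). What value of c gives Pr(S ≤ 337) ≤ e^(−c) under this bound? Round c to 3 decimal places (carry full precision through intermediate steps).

21.041

Write 337 = (1 − δ)μ, so δ = 1 − 337/478.972 = 0.2964098…
Then the exponent is δ²μ/2 = (μ − 337)²/(2μ) = 21.040947.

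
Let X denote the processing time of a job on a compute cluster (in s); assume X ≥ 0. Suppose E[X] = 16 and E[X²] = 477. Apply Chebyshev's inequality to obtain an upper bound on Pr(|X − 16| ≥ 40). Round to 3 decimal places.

0.138

Var(X) = E[X²] − (E[X])² = 477 − 256 = 221.
Chebyshev's inequality: Pr(|X − μ| ≥ t) ≤ Var(X)/t² = 221/1600 = 0.1381.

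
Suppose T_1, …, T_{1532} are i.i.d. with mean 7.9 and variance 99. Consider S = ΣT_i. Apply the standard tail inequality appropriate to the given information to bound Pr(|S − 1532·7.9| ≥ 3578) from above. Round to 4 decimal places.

0.0118

With mean and variance of each term known, Chebyshev's inequality bounds the deviation of the sum (or sample mean).
Var(S) = n·Var(T_i) = 1532·99 = 151668.
Chebyshev: Pr(|S − 1532·7.9| ≥ 3578) ≤ Var(S)/3578² = 151668/12802084 = 0.0118.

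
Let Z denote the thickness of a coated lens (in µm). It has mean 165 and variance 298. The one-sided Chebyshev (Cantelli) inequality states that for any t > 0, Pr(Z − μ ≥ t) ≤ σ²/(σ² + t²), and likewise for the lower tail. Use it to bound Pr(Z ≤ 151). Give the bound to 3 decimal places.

Here σ² = 298 and t = 14, so σ² + t² = 494.
Cantelli's bound: 298/494 = 0.6032.

0.603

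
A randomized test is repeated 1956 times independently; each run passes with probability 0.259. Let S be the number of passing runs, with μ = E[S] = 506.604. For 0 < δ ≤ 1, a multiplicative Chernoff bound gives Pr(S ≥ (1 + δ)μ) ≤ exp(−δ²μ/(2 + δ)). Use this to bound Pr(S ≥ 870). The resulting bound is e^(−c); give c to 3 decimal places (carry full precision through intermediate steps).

95.929

Write 870 = (1 + δ)μ, so δ = 870/506.604 − 1 = 0.7173177…
Then the exponent is δ²μ/(2 + δ) = (870 − μ)² / (μ·(2 + δ)) = 95.929296.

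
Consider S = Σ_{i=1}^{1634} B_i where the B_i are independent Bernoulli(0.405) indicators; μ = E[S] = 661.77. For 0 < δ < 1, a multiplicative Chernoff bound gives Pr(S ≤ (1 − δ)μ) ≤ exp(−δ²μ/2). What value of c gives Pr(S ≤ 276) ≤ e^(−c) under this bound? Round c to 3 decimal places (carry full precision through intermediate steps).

Write 276 = (1 − δ)μ, so δ = 1 − 276/661.77 = 0.5829367…
Then the exponent is δ²μ/2 = (μ − 276)²/(2μ) = 112.439740.

112.440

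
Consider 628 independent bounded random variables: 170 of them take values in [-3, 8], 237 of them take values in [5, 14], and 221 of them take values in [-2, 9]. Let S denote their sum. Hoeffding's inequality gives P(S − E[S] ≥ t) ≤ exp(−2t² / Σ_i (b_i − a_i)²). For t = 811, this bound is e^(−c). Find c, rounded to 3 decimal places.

Σ(b_i − a_i)² = 170·11² + 237·9² + 221·11² = 66508.
c = 2t² / 66508 = 2·811² / 66508 = 19.7787.

19.779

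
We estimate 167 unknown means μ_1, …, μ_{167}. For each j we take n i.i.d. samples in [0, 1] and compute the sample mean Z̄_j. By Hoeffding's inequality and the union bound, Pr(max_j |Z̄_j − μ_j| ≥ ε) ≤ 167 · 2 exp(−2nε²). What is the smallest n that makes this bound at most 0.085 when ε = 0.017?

14319

Need 2·167·exp(−2nε²) ≤ 0.085, i.e. exp(−2nε²) ≤ 0.085/334.
So 2nε² ≥ ln(334/0.085) = 8.276245.
Hence n ≥ 8.276245/(2·0.017²) = 14318.763.
The smallest integer n is 14319.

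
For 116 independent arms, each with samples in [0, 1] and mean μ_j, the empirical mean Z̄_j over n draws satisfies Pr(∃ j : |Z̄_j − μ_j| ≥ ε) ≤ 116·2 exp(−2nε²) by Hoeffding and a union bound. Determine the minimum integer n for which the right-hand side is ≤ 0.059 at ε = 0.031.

Need 2·116·exp(−2nε²) ≤ 0.059, i.e. exp(−2nε²) ≤ 0.059/232.
So 2nε² ≥ ln(232/0.059) = 8.276955.
Hence n ≥ 8.276955/(2·0.031²) = 4306.428.
The smallest integer n is 4307.

4307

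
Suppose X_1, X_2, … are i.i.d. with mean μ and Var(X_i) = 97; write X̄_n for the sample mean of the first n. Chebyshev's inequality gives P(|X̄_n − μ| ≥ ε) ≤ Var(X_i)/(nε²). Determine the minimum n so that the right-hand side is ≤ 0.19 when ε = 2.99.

58

Require 97/(n·2.99²) ≤ 0.19, i.e. n ≥ 97/(0.19·2.99²) = 57.105.
The smallest integer n is 58.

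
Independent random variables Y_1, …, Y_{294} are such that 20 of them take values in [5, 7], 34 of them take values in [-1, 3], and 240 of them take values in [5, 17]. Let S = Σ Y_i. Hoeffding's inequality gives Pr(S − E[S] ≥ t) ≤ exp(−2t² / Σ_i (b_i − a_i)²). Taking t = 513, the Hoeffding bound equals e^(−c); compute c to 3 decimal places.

14.960

Σ(b_i − a_i)² = 20·2² + 34·4² + 240·12² = 35184.
c = 2t² / 35184 = 2·513² / 35184 = 14.9596.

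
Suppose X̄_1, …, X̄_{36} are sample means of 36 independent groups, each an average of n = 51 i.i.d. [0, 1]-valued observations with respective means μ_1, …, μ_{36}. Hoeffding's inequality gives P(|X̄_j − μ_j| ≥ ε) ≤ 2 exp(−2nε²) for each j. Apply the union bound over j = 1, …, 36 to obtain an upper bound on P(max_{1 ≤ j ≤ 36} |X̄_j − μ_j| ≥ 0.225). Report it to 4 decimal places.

Per-experiment Hoeffding bound: 2·exp(−2·51·0.225²) = 2·exp(−5.16375) = 0.01144.
Union bound over 36 events: 36·0.01144 = 0.41186.

0.4119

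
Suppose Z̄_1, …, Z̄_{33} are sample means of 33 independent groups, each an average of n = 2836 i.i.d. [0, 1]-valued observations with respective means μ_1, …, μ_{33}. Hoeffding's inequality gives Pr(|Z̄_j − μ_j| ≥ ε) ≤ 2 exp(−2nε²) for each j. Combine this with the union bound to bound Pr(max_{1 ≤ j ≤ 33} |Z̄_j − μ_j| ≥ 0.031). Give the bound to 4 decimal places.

0.2833

Per-experiment Hoeffding bound: 2·exp(−2·2836·0.031²) = 2·exp(−5.45079) = 0.0085858.
Union bound over 33 events: 33·0.0085858 = 0.28333.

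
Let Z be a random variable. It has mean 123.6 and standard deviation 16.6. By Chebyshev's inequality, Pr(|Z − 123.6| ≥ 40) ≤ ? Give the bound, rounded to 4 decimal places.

Chebyshev: Pr(|Z − μ| ≥ t) ≤ Var(Z)/t².
Var(Z) = σ² = 16.6² = 275.56.
Bound = 275.56 / 1600 = 0.1722.

0.1722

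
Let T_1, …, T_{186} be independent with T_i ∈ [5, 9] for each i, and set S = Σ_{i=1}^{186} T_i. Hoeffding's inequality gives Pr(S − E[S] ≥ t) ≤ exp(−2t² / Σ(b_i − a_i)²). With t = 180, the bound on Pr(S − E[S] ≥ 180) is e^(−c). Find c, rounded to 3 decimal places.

Σ(b_i − a_i)² = 186·(4)² = 2976.
c = 2t²/2976 = 2·180²/2976 = 21.7742.

21.774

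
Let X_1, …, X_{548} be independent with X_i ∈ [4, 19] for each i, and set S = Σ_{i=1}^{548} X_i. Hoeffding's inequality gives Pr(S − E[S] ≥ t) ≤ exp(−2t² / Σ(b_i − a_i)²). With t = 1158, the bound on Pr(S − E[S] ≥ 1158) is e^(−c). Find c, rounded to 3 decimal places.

21.751

Σ(b_i − a_i)² = 548·(15)² = 123300.
c = 2t²/123300 = 2·1158²/123300 = 21.7512.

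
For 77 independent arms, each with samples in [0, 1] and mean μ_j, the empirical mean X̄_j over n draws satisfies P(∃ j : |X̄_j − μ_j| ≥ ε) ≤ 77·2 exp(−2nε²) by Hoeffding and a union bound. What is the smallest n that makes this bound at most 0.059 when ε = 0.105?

Need 2·77·exp(−2nε²) ≤ 0.059, i.e. exp(−2nε²) ≤ 0.059/154.
So 2nε² ≥ ln(154/0.059) = 7.867170.
Hence n ≥ 7.867170/(2·0.105²) = 356.788.
The smallest integer n is 357.

357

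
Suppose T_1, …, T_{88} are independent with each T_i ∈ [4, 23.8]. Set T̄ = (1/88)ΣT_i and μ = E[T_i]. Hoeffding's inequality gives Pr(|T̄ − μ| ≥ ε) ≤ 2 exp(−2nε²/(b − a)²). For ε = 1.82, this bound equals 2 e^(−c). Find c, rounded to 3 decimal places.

c = 2nε²/(b − a)² = 2·88·1.82² / 19.8² = 1.4870.

1.487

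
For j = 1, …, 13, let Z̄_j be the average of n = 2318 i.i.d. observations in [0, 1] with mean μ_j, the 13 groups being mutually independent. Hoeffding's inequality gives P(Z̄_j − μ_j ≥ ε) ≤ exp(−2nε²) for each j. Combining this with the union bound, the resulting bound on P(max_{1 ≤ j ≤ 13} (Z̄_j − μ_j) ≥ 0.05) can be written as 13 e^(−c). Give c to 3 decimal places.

Union bound over the 13 events: P(max_{1 ≤ j ≤ 13} (Z̄_j − μ_j) ≥ 0.05) ≤ 13·exp(−2nε²) = 13 exp(−2·2318·0.05²).
So c = 2·2318·0.05² = 11.5900.

11.590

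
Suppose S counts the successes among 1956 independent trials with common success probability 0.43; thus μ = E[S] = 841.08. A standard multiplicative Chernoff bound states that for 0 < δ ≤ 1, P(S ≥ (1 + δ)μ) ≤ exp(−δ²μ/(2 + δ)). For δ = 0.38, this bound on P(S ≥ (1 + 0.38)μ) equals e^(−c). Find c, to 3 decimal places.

51.030

c = δ²μ/(2 + δ) = 0.38²·841.08/(2 + 0.38) = 51.0302.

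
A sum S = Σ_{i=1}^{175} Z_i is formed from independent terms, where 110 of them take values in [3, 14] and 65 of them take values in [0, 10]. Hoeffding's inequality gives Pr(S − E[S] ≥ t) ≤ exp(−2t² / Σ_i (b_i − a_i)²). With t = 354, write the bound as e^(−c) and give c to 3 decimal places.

12.652

Σ(b_i − a_i)² = 110·11² + 65·10² = 19810.
c = 2t² / 19810 = 2·354² / 19810 = 12.6518.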